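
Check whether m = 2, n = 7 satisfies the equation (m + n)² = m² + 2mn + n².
Holds

Substituting m = 2, n = 7:

LHS = (2 + 7)² = 81
RHS = 2² + 2·2·7 + 7² = 81

LHS = RHS, so the equation holds at this point.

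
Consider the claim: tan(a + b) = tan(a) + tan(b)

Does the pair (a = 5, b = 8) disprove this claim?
Substituting a = 5, b = 8:
LHS = tan(5 + 8) = tan(13) ≈ 0.463
RHS = tan(5) + tan(8) ≈ -10.18

Since LHS ≠ RHS, this pair disproves the claim.

Answer: Yes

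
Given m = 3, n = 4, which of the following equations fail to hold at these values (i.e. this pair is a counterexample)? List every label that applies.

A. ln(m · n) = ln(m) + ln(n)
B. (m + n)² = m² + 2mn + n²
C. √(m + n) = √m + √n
Evaluating each claim at the given values:
A. LHS = ln(12) ≈ 2.485, RHS = ln(3) + ln(4) ≈ 2.485 → holds here (LHS = RHS)
B. LHS = 49, RHS = 49 → holds here (LHS = RHS)
C. LHS = √(7) ≈ 2.646, RHS = √(3) + 2 ≈ 3.732 → fails here (LHS ≠ RHS)

Answer: C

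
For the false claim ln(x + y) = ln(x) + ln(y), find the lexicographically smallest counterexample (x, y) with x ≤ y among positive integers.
Substituting (1, 1) into the claim:
LHS = ln(1 + 1) = ln(2) ≈ 0.6931
RHS = ln(1) + ln(1) = 0

Since LHS ≠ RHS, this pair disproves the claim, and no lexicographically smaller pair (x ≤ y, positive integers) does.

For instance (1, 5) is also a counterexample (LHS = ln(6) ≈ 1.792, RHS = ln(5) ≈ 1.609), but it's lexicographically larger.

Answer: (x, y) = (1, 1)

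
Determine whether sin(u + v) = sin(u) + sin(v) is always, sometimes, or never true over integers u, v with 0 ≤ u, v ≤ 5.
It holds at (u, v) = (5, 0) (both sides equal sin(5) ≈ -0.9589), but fails at (u, v) = (3, 3) (LHS = sin(6) ≈ -0.2794, RHS = 2·sin(3) ≈ 0.2822).

Answer: Sometimes true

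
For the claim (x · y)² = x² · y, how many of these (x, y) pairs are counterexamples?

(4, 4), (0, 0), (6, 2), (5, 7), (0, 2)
3

Testing each pair:
(4, 4): LHS = 256, RHS = 64 → counterexample
(0, 0): LHS = 0, RHS = 0 → satisfies claim
(6, 2): LHS = 144, RHS = 72 → counterexample
(5, 7): LHS = 1225, RHS = 175 → counterexample
(0, 2): LHS = 0, RHS = 0 → satisfies claim

That makes 3 counterexamples.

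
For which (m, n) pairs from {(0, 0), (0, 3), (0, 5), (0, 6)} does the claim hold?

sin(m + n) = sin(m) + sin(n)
Testing each pair:
(0, 0): LHS = 0, RHS = 0 → holds
(0, 3): LHS = sin(3) ≈ 0.1411, RHS = sin(3) ≈ 0.1411 → holds
(0, 5): LHS = sin(5) ≈ -0.9589, RHS = sin(5) ≈ -0.9589 → holds
(0, 6): LHS = sin(6) ≈ -0.2794, RHS = sin(6) ≈ -0.2794 → holds

Every pair satisfies the claim.

Answer: All pairs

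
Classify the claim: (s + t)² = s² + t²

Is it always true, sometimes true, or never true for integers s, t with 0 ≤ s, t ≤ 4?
It holds at (s, t) = (1, 0) (both sides equal 1), but fails at (s, t) = (2, 2) (LHS = 16, RHS = 8).

Answer: Sometimes true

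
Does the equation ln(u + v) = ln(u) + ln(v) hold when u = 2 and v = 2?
Substituting u = 2, v = 2:

LHS = ln(2 + 2) = ln(4) ≈ 1.386
RHS = ln(2) + ln(2) = 2·ln(2) ≈ 1.386

LHS = RHS, so the equation holds at this point.

Answer: Holds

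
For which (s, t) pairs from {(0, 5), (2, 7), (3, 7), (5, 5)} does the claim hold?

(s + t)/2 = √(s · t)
(5, 5)

Testing each pair:
(0, 5): LHS = 5/2, RHS = 0 → fails
(2, 7): LHS = 9/2, RHS = √(14) ≈ 3.742 → fails
(3, 7): LHS = 5, RHS = √(21) ≈ 4.583 → fails
(5, 5): LHS = 5, RHS = 5 → holds

1 of 4 pairs satisfies the claim.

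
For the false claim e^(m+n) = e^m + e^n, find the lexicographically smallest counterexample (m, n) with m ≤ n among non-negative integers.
Substituting (0, 0) into the claim:
LHS = e^(0+0) = 1
RHS = e^0 + e^0 = 2

Since LHS ≠ RHS, this pair disproves the claim, and no lexicographically smaller pair (m ≤ n, non-negative integers) does.

For instance (6, 7) is also a counterexample (LHS = e^13 ≈ 442413.4, RHS = e^6 + e^7 ≈ 1500), but it's lexicographically larger.

Answer: (m, n) = (0, 0)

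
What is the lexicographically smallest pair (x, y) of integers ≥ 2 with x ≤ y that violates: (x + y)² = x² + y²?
Substituting (2, 2) into the claim:
LHS = (2 + 2)² = 16
RHS = 2² + 2² = 8

Since LHS ≠ RHS, this pair disproves the claim, and no lexicographically smaller pair (x ≤ y, integers ≥ 2) does.

For instance (8, 9) is also a counterexample (LHS = 289, RHS = 145), but it's lexicographically larger.

Answer: (x, y) = (2, 2)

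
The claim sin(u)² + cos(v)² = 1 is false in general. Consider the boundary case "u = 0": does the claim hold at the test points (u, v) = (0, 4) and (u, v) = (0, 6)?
At (0, 4): LHS = cos(4)² ≈ 0.4272 ≠ RHS = 1
At (0, 6): LHS = cos(6)² ≈ 0.9219 ≠ RHS = 1

Answer: No, fails at both test points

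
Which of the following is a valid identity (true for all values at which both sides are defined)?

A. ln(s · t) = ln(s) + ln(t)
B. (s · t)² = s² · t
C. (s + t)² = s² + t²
A

A: holds — e.g. at (4, 6), both sides equal ln(24) ≈ 3.178.
B: fails at (6, 7) — LHS = 1764, RHS = 252.
C: fails at (5, 5) — LHS = 100, RHS = 50.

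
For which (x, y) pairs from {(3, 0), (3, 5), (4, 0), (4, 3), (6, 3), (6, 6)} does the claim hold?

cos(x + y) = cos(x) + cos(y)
Testing each pair:
(3, 0): LHS = cos(3) ≈ -0.99, RHS = cos(3) + 1 ≈ 0.01001 → fails
(3, 5): LHS = cos(8) ≈ -0.1455, RHS = cos(3) + cos(5) ≈ -0.7063 → fails
(4, 0): LHS = cos(4) ≈ -0.6536, RHS = cos(4) + 1 ≈ 0.3464 → fails
(4, 3): LHS = cos(7) ≈ 0.7539, RHS = cos(3) + cos(4) ≈ -1.644 → fails
(6, 3): LHS = cos(9) ≈ -0.9111, RHS = cos(3) + cos(6) ≈ -0.02982 → fails
(6, 6): LHS = cos(12) ≈ 0.8439, RHS = 2·cos(6) ≈ 1.92 → fails

No pair satisfies the claim.

Answer: None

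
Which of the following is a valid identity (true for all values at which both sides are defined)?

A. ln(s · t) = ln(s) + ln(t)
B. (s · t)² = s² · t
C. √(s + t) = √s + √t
A: holds — e.g. at (3, 5), both sides equal ln(15) ≈ 2.708.
B: fails at (2, 2) — LHS = 16, RHS = 8.
C: fails at (5, 8) — LHS = √(13) ≈ 3.606, RHS = √(5) + 2·√(2) ≈ 5.064.

Answer: A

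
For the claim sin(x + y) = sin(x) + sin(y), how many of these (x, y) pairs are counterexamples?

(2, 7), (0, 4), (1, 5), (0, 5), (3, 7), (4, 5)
Testing each pair:
(2, 7): LHS = sin(9) ≈ 0.4121, RHS = sin(7) + sin(2) ≈ 1.566 → counterexample
(0, 4): LHS = sin(4) ≈ -0.7568, RHS = sin(4) ≈ -0.7568 → satisfies claim
(1, 5): LHS = sin(6) ≈ -0.2794, RHS = sin(5) + sin(1) ≈ -0.1175 → counterexample
(0, 5): LHS = sin(5) ≈ -0.9589, RHS = sin(5) ≈ -0.9589 → satisfies claim
(3, 7): LHS = sin(10) ≈ -0.544, RHS = sin(3) + sin(7) ≈ 0.7981 → counterexample
(4, 5): LHS = sin(9) ≈ 0.4121, RHS = sin(5) + sin(4) ≈ -1.716 → counterexample

That makes 4 counterexamples.

Answer: 4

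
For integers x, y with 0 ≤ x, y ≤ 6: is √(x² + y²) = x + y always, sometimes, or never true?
Sometimes true

It holds at (x, y) = (0, 0) (both sides equal 0), but fails at (x, y) = (1, 6) (LHS = √(37) ≈ 6.083, RHS = 7).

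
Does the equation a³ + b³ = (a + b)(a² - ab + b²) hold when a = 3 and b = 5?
Substituting a = 3, b = 5:

LHS = 3³ + 5³ = 152
RHS = (3 + 5)(3² - 3·5 + 5²) = 152

LHS = RHS, so the equation holds at this point.

Answer: Holds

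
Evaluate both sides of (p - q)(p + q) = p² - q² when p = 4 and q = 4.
LHS = (4 - 4)(4 + 4) = 0
RHS = 4² - 4² = 0

LHS = RHS: the two sides agree.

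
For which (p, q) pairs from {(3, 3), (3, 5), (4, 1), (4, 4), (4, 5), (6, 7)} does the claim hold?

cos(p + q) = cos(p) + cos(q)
None

Testing each pair:
(3, 3): LHS = cos(6) ≈ 0.9602, RHS = 2·cos(3) ≈ -1.98 → fails
(3, 5): LHS = cos(8) ≈ -0.1455, RHS = cos(3) + cos(5) ≈ -0.7063 → fails
(4, 1): LHS = cos(5) ≈ 0.2837, RHS = cos(4) + cos(1) ≈ -0.1133 → fails
(4, 4): LHS = cos(8) ≈ -0.1455, RHS = 2·cos(4) ≈ -1.307 → fails
(4, 5): LHS = cos(9) ≈ -0.9111, RHS = cos(4) + cos(5) ≈ -0.37 → fails
(6, 7): LHS = cos(13) ≈ 0.9074, RHS = cos(7) + cos(6) ≈ 1.714 → fails

No pair satisfies the claim.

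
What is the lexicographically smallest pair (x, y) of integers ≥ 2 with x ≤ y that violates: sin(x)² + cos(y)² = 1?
At (2, 2): both sides equal 1, so it holds there.

Substituting (2, 3) into the claim:
LHS = sin(2)² + cos(3)² ≈ 1.807
RHS = 1

Since LHS ≠ RHS, this pair disproves the claim, and no lexicographically smaller pair (x ≤ y, integers ≥ 2) does.

For instance (2, 8) is also a counterexample (LHS = cos(8)² + sin(2)² ≈ 0.848, RHS = 1), but it's lexicographically larger.

Answer: (x, y) = (2, 3)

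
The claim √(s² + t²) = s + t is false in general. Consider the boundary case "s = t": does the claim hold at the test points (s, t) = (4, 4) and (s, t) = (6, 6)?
At (4, 4): LHS = 4·√(2) ≈ 5.657 ≠ RHS = 8
At (6, 6): LHS = 6·√(2) ≈ 8.485 ≠ RHS = 12

Answer: No, fails at both test points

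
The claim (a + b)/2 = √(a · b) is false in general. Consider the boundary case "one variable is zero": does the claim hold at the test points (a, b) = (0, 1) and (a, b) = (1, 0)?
No, fails at both test points

At (0, 1): LHS = 1/2 ≠ RHS = 0
At (1, 0): LHS = 1/2 ≠ RHS = 0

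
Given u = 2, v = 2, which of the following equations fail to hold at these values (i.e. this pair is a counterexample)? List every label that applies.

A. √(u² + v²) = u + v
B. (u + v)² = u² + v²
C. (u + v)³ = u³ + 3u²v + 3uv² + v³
Evaluating each claim at the given values:
A. LHS = 2·√(2) ≈ 2.828, RHS = 4 → fails here (LHS ≠ RHS)
B. LHS = 16, RHS = 8 → fails here (LHS ≠ RHS)
C. LHS = 64, RHS = 64 → holds here (LHS = RHS)

Answer: A, B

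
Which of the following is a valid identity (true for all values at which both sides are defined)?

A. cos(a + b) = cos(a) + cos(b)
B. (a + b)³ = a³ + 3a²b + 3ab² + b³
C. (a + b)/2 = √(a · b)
B

A: fails at (3, 3) — LHS = cos(6) ≈ 0.9602, RHS = 2·cos(3) ≈ -1.98.
B: holds — e.g. at (2, 4), both sides equal 216.
C: fails at (4, 5) — LHS = 9/2, RHS = 2·√(5) ≈ 4.472.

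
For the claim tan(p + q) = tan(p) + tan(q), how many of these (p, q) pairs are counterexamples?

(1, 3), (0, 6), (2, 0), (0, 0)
Testing each pair:
(1, 3): LHS = tan(4) ≈ 1.158, RHS = tan(3) + tan(1) ≈ 1.415 → counterexample
(0, 6): LHS = tan(6) ≈ -0.291, RHS = tan(6) ≈ -0.291 → satisfies claim
(2, 0): LHS = tan(2) ≈ -2.185, RHS = tan(2) ≈ -2.185 → satisfies claim
(0, 0): LHS = 0, RHS = 0 → satisfies claim

That makes 1 counterexample.

Answer: 1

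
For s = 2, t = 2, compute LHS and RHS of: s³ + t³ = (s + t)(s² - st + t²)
LHS = 2³ + 2³ = 16
RHS = (2 + 2)(2² - 2·2 + 2²) = 16

LHS = RHS: the two sides agree.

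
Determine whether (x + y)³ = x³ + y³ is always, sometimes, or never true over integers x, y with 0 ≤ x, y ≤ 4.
It holds at (x, y) = (1, 0) (both sides equal 1), but fails at (x, y) = (2, 1) (LHS = 27, RHS = 9).

Answer: Sometimes true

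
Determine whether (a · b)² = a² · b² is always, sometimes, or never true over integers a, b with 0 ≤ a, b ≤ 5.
The identity holds for every pair in the range. For instance at (a, b) = (1, 1): both sides equal 1.

Answer: Always true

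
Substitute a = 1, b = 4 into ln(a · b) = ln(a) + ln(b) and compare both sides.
LHS = ln(1 · 4) = ln(4) ≈ 1.386
RHS = ln(1) + ln(4) = ln(4) ≈ 1.386

LHS = RHS: the two sides agree.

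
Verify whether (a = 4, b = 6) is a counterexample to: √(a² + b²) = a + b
Substituting a = 4, b = 6:
LHS = √(4² + 6²) = 2·√(13) ≈ 7.211
RHS = 4 + 6 = 10

Since LHS ≠ RHS, this pair disproves the claim.

Answer: Yes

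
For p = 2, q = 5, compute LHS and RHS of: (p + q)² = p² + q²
LHS = (2 + 5)² = 49
RHS = 2² + 5² = 29

LHS ≠ RHS, so the equation does not hold here.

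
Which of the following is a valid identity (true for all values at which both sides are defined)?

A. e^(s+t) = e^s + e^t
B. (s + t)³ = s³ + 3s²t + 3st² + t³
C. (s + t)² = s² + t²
A: fails at (2, 7) — LHS = e^9 ≈ 8103, RHS = e^2 + e^7 ≈ 1104.
B: holds — e.g. at (2, 2), both sides equal 64.
C: fails at (1, 1) — LHS = 4, RHS = 2.

Answer: B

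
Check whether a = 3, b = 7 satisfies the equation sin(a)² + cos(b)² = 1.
Fails

Substituting a = 3, b = 7:

LHS = sin(3)² + cos(7)² ≈ 0.5883
RHS = 1

LHS ≠ RHS, so the equation does not hold at this point.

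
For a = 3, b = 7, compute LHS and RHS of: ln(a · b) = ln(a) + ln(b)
LHS = ln(3 · 7) = ln(21) ≈ 3.045
RHS = ln(3) + ln(7) ≈ 3.045

LHS = RHS: the two sides agree.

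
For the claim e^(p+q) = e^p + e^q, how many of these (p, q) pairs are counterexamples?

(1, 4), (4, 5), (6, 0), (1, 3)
4

Testing each pair:
(1, 4): LHS = e^5 ≈ 148.4, RHS = e + e^4 ≈ 57.32 → counterexample
(4, 5): LHS = e^9 ≈ 8103, RHS = e^4 + e^5 ≈ 203 → counterexample
(6, 0): LHS = e^6 ≈ 403.4, RHS = 1 + e^6 ≈ 404.4 → counterexample
(1, 3): LHS = e^4 ≈ 54.6, RHS = e + e^3 ≈ 22.8 → counterexample

That makes 4 counterexamples.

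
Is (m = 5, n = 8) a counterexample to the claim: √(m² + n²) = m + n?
Yes

Substituting m = 5, n = 8:
LHS = √(5² + 8²) = √(89) ≈ 9.434
RHS = 5 + 8 = 13

Since LHS ≠ RHS, this pair disproves the claim.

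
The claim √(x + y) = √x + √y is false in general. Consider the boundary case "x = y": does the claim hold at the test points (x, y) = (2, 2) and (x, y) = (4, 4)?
At (2, 2): LHS = 2 ≠ RHS = 2·√(2) ≈ 2.828
At (4, 4): LHS = 2·√(2) ≈ 2.828 ≠ RHS = 4

Answer: No, fails at both test points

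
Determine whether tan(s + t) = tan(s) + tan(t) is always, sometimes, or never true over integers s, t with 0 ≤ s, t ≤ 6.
Sometimes true

It holds at (s, t) = (0, 4) (both sides equal tan(4) ≈ 1.158), but fails at (s, t) = (4, 6) (LHS = tan(10) ≈ 0.6484, RHS = tan(6) + tan(4) ≈ 0.8668).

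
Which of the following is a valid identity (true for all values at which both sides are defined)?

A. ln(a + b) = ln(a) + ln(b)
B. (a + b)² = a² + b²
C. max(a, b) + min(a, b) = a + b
C

A: fails at (3, 3) — LHS = ln(6) ≈ 1.792, RHS = 2·ln(3) ≈ 2.197.
B: fails at (1, 4) — LHS = 25, RHS = 17.
C: holds — e.g. at (4, 6), both sides equal 10.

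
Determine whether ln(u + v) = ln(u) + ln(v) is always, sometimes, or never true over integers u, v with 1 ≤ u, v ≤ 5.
It holds at (u, v) = (2, 2) (both sides equal ln(4) ≈ 1.386), but fails at (u, v) = (4, 2) (LHS = ln(6) ≈ 1.792, RHS = ln(2) + ln(4) ≈ 2.079).

Answer: Sometimes true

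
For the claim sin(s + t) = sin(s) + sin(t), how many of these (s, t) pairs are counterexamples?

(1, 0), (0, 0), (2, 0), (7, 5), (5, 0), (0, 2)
1

Testing each pair:
(1, 0): LHS = sin(1) ≈ 0.8415, RHS = sin(1) ≈ 0.8415 → satisfies claim
(0, 0): LHS = 0, RHS = 0 → satisfies claim
(2, 0): LHS = sin(2) ≈ 0.9093, RHS = sin(2) ≈ 0.9093 → satisfies claim
(7, 5): LHS = sin(12) ≈ -0.5366, RHS = sin(5) + sin(7) ≈ -0.3019 → counterexample
(5, 0): LHS = sin(5) ≈ -0.9589, RHS = sin(5) ≈ -0.9589 → satisfies claim
(0, 2): LHS = sin(2) ≈ 0.9093, RHS = sin(2) ≈ 0.9093 → satisfies claim

That makes 1 counterexample.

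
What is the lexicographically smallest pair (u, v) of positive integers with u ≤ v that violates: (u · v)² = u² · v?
(u, v) = (1, 2)

Substituting (1, 2) into the claim:
LHS = (1 · 2)² = 4
RHS = 1² · 2 = 2

Since LHS ≠ RHS, this pair disproves the claim, and no lexicographically smaller pair (u ≤ v, positive integers) does.

For instance (5, 8) is also a counterexample (LHS = 1600, RHS = 200), but it's lexicographically larger.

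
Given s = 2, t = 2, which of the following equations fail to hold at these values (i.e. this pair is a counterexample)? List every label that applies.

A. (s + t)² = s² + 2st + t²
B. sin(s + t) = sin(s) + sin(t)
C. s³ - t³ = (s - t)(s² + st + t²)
Evaluating each claim at the given values:
A. LHS = 16, RHS = 16 → holds here (LHS = RHS)
B. LHS = sin(4) ≈ -0.7568, RHS = 2·sin(2) ≈ 1.819 → fails here (LHS ≠ RHS)
C. LHS = 0, RHS = 0 → holds here (LHS = RHS)

Answer: B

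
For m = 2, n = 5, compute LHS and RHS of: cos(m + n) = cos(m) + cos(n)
LHS = cos(2 + 5) = cos(7) ≈ 0.7539
RHS = cos(2) + cos(5) ≈ -0.1325

LHS ≠ RHS (they differ by about 0.8864), so the equation does not hold here.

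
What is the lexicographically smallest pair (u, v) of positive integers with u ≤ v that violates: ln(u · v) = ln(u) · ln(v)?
(u, v) = (1, 2)

At (1, 1): both sides equal 0, so it holds there.

Substituting (1, 2) into the claim:
LHS = ln(1 · 2) = ln(2) ≈ 0.6931
RHS = ln(1) · ln(2) = 0

Since LHS ≠ RHS, this pair disproves the claim, and no lexicographically smaller pair (u ≤ v, positive integers) does.

For instance (5, 7) is also a counterexample (LHS = ln(35) ≈ 3.555, RHS = ln(5)·ln(7) ≈ 3.132), but it's lexicographically larger.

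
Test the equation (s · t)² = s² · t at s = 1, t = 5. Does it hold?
Fails

Substituting s = 1, t = 5:

LHS = (1 · 5)² = 25
RHS = 1² · 5 = 5

LHS ≠ RHS, so the equation does not hold at this point.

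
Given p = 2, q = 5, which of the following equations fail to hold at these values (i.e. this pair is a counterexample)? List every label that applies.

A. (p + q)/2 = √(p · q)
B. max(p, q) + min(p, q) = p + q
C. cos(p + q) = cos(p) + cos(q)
Evaluating each claim at the given values:
A. LHS = 7/2, RHS = √(10) ≈ 3.162 → fails here (LHS ≠ RHS)
B. LHS = 7, RHS = 7 → holds here (LHS = RHS)
C. LHS = cos(7) ≈ 0.7539, RHS = cos(2) + cos(5) ≈ -0.1325 → fails here (LHS ≠ RHS)

Answer: A, C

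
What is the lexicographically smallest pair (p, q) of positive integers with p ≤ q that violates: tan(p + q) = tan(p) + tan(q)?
Substituting (1, 1) into the claim:
LHS = tan(1 + 1) = tan(2) ≈ -2.185
RHS = tan(1) + tan(1) = 2·tan(1) ≈ 3.115

Since LHS ≠ RHS, this pair disproves the claim, and no lexicographically smaller pair (p ≤ q, positive integers) does.

For instance (1, 5) is also a counterexample (LHS = tan(6) ≈ -0.291, RHS = tan(5) + tan(1) ≈ -1.823), but it's lexicographically larger.

Answer: (p, q) = (1, 1)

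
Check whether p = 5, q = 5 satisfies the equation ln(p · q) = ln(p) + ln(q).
Substituting p = 5, q = 5:

LHS = ln(5 · 5) = ln(25) ≈ 3.219
RHS = ln(5) + ln(5) = 2·ln(5) ≈ 3.219

LHS = RHS, so the equation holds at this point.

Answer: Holds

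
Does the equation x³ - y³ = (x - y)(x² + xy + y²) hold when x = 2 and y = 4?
Substituting x = 2, y = 4:

LHS = 2³ - 4³ = -56
RHS = (2 - 4)(2² + 2·4 + 4²) = -56

LHS = RHS, so the equation holds at this point.

Answer: Holds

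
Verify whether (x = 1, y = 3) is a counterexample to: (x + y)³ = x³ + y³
Substituting x = 1, y = 3:
LHS = (1 + 3)³ = 64
RHS = 1³ + 3³ = 28

Since LHS ≠ RHS, this pair disproves the claim.

Answer: Yes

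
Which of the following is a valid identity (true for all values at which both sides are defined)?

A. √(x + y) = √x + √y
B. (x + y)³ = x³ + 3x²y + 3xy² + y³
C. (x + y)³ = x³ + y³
A: fails at (6, 7) — LHS = √(13) ≈ 3.606, RHS = √(6) + √(7) ≈ 5.095.
B: holds — e.g. at (3, 7), both sides equal 1000.
C: fails at (2, 4) — LHS = 216, RHS = 72.

Answer: B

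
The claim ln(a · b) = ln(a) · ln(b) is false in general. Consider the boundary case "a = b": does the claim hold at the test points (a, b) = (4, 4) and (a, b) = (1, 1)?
At (4, 4): LHS = ln(16) ≈ 2.773 ≠ RHS = ln(4)² ≈ 1.922
At (1, 1): LHS = 0, RHS = 0 → equal

Answer: Only at (1, 1)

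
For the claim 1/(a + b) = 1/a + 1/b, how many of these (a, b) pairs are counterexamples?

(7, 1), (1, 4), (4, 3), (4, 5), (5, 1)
Testing each pair:
(7, 1): LHS = 1/8, RHS = 8/7 → counterexample
(1, 4): LHS = 1/5, RHS = 5/4 → counterexample
(4, 3): LHS = 1/7, RHS = 7/12 → counterexample
(4, 5): LHS = 1/9, RHS = 9/20 → counterexample
(5, 1): LHS = 1/6, RHS = 6/5 → counterexample

That makes 5 counterexamples.

Answer: 5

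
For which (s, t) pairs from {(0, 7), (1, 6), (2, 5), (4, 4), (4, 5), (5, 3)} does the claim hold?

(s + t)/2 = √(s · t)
Testing each pair:
(0, 7): LHS = 7/2, RHS = 0 → fails
(1, 6): LHS = 7/2, RHS = √(6) ≈ 2.449 → fails
(2, 5): LHS = 7/2, RHS = √(10) ≈ 3.162 → fails
(4, 4): LHS = 4, RHS = 4 → holds
(4, 5): LHS = 9/2, RHS = 2·√(5) ≈ 4.472 → fails
(5, 3): LHS = 4, RHS = √(15) ≈ 3.873 → fails

1 of 6 pairs satisfies the claim.

Answer: (4, 4)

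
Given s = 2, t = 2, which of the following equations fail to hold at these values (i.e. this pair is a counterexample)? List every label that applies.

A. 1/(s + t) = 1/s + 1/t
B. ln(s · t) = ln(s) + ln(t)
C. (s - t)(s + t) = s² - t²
A

Evaluating each claim at the given values:
A. LHS = 1/4, RHS = 1 → fails here (LHS ≠ RHS)
B. LHS = ln(4) ≈ 1.386, RHS = 2·ln(2) ≈ 1.386 → holds here (LHS = RHS)
C. LHS = 0, RHS = 0 → holds here (LHS = RHS)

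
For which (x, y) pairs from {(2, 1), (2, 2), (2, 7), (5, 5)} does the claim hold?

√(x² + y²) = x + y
Testing each pair:
(2, 1): LHS = √(5) ≈ 2.236, RHS = 3 → fails
(2, 2): LHS = 2·√(2) ≈ 2.828, RHS = 4 → fails
(2, 7): LHS = √(53) ≈ 7.28, RHS = 9 → fails
(5, 5): LHS = 5·√(2) ≈ 7.071, RHS = 10 → fails

No pair satisfies the claim.

Answer: None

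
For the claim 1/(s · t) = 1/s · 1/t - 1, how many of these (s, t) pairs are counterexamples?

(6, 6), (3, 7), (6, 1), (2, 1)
Testing each pair:
(6, 6): LHS = 1/36, RHS = -35/36 → counterexample
(3, 7): LHS = 1/21, RHS = -20/21 → counterexample
(6, 1): LHS = 1/6, RHS = -5/6 → counterexample
(2, 1): LHS = 1/2, RHS = -1/2 → counterexample

That makes 4 counterexamples.

Answer: 4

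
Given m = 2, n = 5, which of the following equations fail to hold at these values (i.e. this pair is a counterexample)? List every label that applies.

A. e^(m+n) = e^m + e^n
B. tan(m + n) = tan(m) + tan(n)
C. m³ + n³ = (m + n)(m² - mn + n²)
Evaluating each claim at the given values:
A. LHS = e^7 ≈ 1097, RHS = e^2 + e^5 ≈ 155.8 → fails here (LHS ≠ RHS)
B. LHS = tan(7) ≈ 0.8714, RHS = tan(5) + tan(2) ≈ -5.566 → fails here (LHS ≠ RHS)
C. LHS = 133, RHS = 133 → holds here (LHS = RHS)

Answer: A, B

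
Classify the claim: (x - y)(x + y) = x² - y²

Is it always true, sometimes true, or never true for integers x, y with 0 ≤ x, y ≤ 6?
Always true

The identity holds for every pair in the range. For instance at (x, y) = (5, 4): both sides equal 9.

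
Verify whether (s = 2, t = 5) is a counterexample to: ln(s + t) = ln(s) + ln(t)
Substituting s = 2, t = 5:
LHS = ln(2 + 5) = ln(7) ≈ 1.946
RHS = ln(2) + ln(5) ≈ 2.303

Since LHS ≠ RHS, this pair disproves the claim.

Answer: Yes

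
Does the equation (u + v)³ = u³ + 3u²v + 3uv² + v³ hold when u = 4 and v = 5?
Substituting u = 4, v = 5:

LHS = (4 + 5)³ = 729
RHS = 4³ + 3·4²·5 + 3·4·5² + 5³ = 729

LHS = RHS, so the equation holds at this point.

Answer: Holds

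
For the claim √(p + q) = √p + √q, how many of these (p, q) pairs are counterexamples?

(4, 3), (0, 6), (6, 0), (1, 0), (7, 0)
1

Testing each pair:
(4, 3): LHS = √(7) ≈ 2.646, RHS = √(3) + 2 ≈ 3.732 → counterexample
(0, 6): LHS = √(6) ≈ 2.449, RHS = √(6) ≈ 2.449 → satisfies claim
(6, 0): LHS = √(6) ≈ 2.449, RHS = √(6) ≈ 2.449 → satisfies claim
(1, 0): LHS = 1, RHS = 1 → satisfies claim
(7, 0): LHS = √(7) ≈ 2.646, RHS = √(7) ≈ 2.646 → satisfies claim

That makes 1 counterexample.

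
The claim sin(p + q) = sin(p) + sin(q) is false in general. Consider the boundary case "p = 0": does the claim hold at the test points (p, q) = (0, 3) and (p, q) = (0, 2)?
Yes, holds at both test points

At (0, 3): LHS = sin(3) ≈ 0.1411, RHS = sin(3) ≈ 0.1411 → equal
At (0, 2): LHS = sin(2) ≈ 0.9093, RHS = sin(2) ≈ 0.9093 → equal

So the claim does hold at both of these boundary points, even though it is not an identity.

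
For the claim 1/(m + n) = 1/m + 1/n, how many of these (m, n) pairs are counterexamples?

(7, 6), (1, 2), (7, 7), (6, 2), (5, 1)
Testing each pair:
(7, 6): LHS = 1/13, RHS = 13/42 → counterexample
(1, 2): LHS = 1/3, RHS = 3/2 → counterexample
(7, 7): LHS = 1/14, RHS = 2/7 → counterexample
(6, 2): LHS = 1/8, RHS = 2/3 → counterexample
(5, 1): LHS = 1/6, RHS = 6/5 → counterexample

That makes 5 counterexamples.

Answer: 5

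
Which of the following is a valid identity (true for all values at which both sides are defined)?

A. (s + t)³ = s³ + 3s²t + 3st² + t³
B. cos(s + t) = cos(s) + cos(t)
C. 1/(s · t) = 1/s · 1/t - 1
A

A: holds — e.g. at (0, 1), both sides equal 1.
B: fails at (5, 5) — LHS = cos(10) ≈ -0.8391, RHS = 2·cos(5) ≈ 0.5673.
C: fails at (6, 7) — LHS = 1/42, RHS = -41/42.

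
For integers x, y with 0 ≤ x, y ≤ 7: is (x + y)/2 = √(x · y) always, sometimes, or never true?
Sometimes true

It holds at (x, y) = (3, 3) (both sides equal 3), but fails at (x, y) = (4, 0) (LHS = 2, RHS = 0).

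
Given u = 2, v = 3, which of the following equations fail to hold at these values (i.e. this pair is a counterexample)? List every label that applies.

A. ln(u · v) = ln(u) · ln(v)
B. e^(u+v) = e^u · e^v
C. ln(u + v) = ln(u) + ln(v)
A, C

Evaluating each claim at the given values:
A. LHS = ln(6) ≈ 1.792, RHS = ln(2)·ln(3) ≈ 0.7615 → fails here (LHS ≠ RHS)
B. LHS = e^5 ≈ 148.4, RHS = e^5 ≈ 148.4 → holds here (LHS = RHS)
C. LHS = ln(5) ≈ 1.609, RHS = ln(2) + ln(3) ≈ 1.792 → fails here (LHS ≠ RHS)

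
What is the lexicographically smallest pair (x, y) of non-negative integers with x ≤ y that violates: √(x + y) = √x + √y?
(x, y) = (1, 1)

Substituting (1, 1) into the claim:
LHS = √(1 + 1) = √(2) ≈ 1.414
RHS = √1 + √1 = 2

Since LHS ≠ RHS, this pair disproves the claim, and no lexicographically smaller pair (x ≤ y, non-negative integers) does.

For instance (3, 4) is also a counterexample (LHS = √(7) ≈ 2.646, RHS = √(3) + 2 ≈ 3.732), but it's lexicographically larger.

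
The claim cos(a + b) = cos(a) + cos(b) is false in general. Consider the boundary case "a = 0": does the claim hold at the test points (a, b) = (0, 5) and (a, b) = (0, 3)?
No, fails at both test points

At (0, 5): LHS = cos(5) ≈ 0.2837 ≠ RHS = cos(5) + 1 ≈ 1.284
At (0, 3): LHS = cos(3) ≈ -0.99 ≠ RHS = cos(3) + 1 ≈ 0.01001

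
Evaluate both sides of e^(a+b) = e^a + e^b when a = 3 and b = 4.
LHS = e^(3+4) = e^7 ≈ 1097
RHS = e^3 + e^4 ≈ 74.68

LHS ≠ RHS (they differ by about 1022), so the equation does not hold here.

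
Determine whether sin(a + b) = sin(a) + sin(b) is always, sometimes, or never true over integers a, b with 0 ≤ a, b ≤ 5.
It holds at (a, b) = (4, 0) (both sides equal sin(4) ≈ -0.7568), but fails at (a, b) = (4, 5) (LHS = sin(9) ≈ 0.4121, RHS = sin(5) + sin(4) ≈ -1.716).

Answer: Sometimes true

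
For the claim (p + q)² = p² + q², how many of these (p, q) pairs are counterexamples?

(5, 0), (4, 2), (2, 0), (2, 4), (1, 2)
3

Testing each pair:
(5, 0): LHS = 25, RHS = 25 → satisfies claim
(4, 2): LHS = 36, RHS = 20 → counterexample
(2, 0): LHS = 4, RHS = 4 → satisfies claim
(2, 4): LHS = 36, RHS = 20 → counterexample
(1, 2): LHS = 9, RHS = 5 → counterexample

That makes 3 counterexamples.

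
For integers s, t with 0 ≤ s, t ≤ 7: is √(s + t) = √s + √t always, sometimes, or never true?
It holds at (s, t) = (5, 0) (both sides equal √(5) ≈ 2.236), but fails at (s, t) = (6, 6) (LHS = 2·√(3) ≈ 3.464, RHS = 2·√(6) ≈ 4.899).

Answer: Sometimes true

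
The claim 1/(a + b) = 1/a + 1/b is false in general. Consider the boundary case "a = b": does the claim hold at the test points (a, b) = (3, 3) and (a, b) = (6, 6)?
No, fails at both test points

At (3, 3): LHS = 1/6 ≠ RHS = 2/3
At (6, 6): LHS = 1/12 ≠ RHS = 1/3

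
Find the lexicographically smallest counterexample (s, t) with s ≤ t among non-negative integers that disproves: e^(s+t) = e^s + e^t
(s, t) = (0, 0)

Substituting (0, 0) into the claim:
LHS = e^(0+0) = 1
RHS = e^0 + e^0 = 2

Since LHS ≠ RHS, this pair disproves the claim, and no lexicographically smaller pair (s ≤ t, non-negative integers) does.

For instance (0, 4) is also a counterexample (LHS = e^4 ≈ 54.6, RHS = 1 + e^4 ≈ 55.6), but it's lexicographically larger.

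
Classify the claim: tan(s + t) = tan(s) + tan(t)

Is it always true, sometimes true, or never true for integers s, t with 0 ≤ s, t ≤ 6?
It holds at (s, t) = (0, 5) (both sides equal tan(5) ≈ -3.381), but fails at (s, t) = (2, 2) (LHS = tan(4) ≈ 1.158, RHS = 2·tan(2) ≈ -4.37).

Answer: Sometimes true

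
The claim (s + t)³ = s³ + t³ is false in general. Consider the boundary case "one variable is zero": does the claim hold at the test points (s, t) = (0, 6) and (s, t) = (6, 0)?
Yes, holds at both test points

At (0, 6): LHS = 216, RHS = 216 → equal
At (6, 0): LHS = 216, RHS = 216 → equal

So the claim does hold at both of these boundary points, even though it is not an identity.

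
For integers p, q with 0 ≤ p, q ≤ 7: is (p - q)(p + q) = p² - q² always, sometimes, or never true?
Always true

The identity holds for every pair in the range. For instance at (p, q) = (1, 0): both sides equal 1.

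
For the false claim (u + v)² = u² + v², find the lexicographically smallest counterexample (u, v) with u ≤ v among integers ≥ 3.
Substituting (3, 3) into the claim:
LHS = (3 + 3)² = 36
RHS = 3² + 3² = 18

Since LHS ≠ RHS, this pair disproves the claim, and no lexicographically smaller pair (u ≤ v, integers ≥ 3) does.

For instance (4, 10) is also a counterexample (LHS = 196, RHS = 116), but it's lexicographically larger.

Answer: (u, v) = (3, 3)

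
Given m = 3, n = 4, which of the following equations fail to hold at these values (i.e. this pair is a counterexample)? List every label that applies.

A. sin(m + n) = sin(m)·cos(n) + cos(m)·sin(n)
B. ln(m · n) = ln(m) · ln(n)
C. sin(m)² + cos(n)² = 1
Evaluating each claim at the given values:
A. LHS = sin(7) ≈ 0.657, RHS = sin(3)·cos(4) + sin(4)·cos(3) ≈ 0.657 → holds here (LHS = RHS)
B. LHS = ln(12) ≈ 2.485, RHS = ln(3)·ln(4) ≈ 1.523 → fails here (LHS ≠ RHS)
C. LHS = sin(3)² + cos(4)² ≈ 0.4472, RHS = 1 → fails here (LHS ≠ RHS)

Answer: B, C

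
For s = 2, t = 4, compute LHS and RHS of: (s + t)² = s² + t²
LHS = (2 + 4)² = 36
RHS = 2² + 4² = 20

LHS ≠ RHS, so the equation does not hold here.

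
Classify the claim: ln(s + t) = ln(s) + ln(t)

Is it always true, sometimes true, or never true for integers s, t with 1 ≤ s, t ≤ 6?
It holds at (s, t) = (2, 2) (both sides equal ln(4) ≈ 1.386), but fails at (s, t) = (1, 6) (LHS = ln(7) ≈ 1.946, RHS = ln(6) ≈ 1.792).

Answer: Sometimes true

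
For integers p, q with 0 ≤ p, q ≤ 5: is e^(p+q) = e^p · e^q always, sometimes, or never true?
Always true

The identity holds for every pair in the range. For instance at (p, q) = (5, 0): both sides equal e^5 ≈ 148.4.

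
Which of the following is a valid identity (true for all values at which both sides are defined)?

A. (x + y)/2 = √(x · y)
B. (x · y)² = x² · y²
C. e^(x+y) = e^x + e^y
B

A: fails at (1, 4) — LHS = 5/2, RHS = 2.
B: holds — e.g. at (3, 7), both sides equal 441.
C: fails at (2, 7) — LHS = e^9 ≈ 8103, RHS = e^2 + e^7 ≈ 1104.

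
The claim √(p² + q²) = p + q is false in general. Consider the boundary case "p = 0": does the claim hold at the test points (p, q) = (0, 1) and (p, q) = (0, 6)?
Yes, holds at both test points

At (0, 1): LHS = 1, RHS = 1 → equal
At (0, 6): LHS = 6, RHS = 6 → equal

So the claim does hold at both of these boundary points, even though it is not an identity.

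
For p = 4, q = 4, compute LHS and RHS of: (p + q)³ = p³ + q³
LHS = (4 + 4)³ = 512
RHS = 4³ + 4³ = 128

LHS ≠ RHS, so the equation does not hold here.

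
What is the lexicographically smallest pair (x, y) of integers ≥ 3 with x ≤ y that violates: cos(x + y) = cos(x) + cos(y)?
Substituting (3, 3) into the claim:
LHS = cos(3 + 3) = cos(6) ≈ 0.9602
RHS = cos(3) + cos(3) = 2·cos(3) ≈ -1.98

Since LHS ≠ RHS, this pair disproves the claim, and no lexicographically smaller pair (x ≤ y, integers ≥ 3) does.

For instance (4, 6) is also a counterexample (LHS = cos(10) ≈ -0.8391, RHS = cos(4) + cos(6) ≈ 0.3065), but it's lexicographically larger.

Answer: (x, y) = (3, 3)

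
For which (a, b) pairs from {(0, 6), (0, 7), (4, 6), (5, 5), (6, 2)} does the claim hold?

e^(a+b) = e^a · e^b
Testing each pair:
(0, 6): LHS = e^6 ≈ 403.4, RHS = e^6 ≈ 403.4 → holds
(0, 7): LHS = e^7 ≈ 1097, RHS = e^7 ≈ 1097 → holds
(4, 6): LHS = e^10 ≈ 22026.5, RHS = e^10 ≈ 22026.5 → holds
(5, 5): LHS = e^10 ≈ 22026.5, RHS = e^10 ≈ 22026.5 → holds
(6, 2): LHS = e^8 ≈ 2981, RHS = e^8 ≈ 2981 → holds

Every pair satisfies the claim.

Answer: All pairs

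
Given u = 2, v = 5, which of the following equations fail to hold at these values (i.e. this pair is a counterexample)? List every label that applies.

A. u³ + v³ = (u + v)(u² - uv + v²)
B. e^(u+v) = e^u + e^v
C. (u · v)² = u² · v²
Evaluating each claim at the given values:
A. LHS = 133, RHS = 133 → holds here (LHS = RHS)
B. LHS = e^7 ≈ 1097, RHS = e^2 + e^5 ≈ 155.8 → fails here (LHS ≠ RHS)
C. LHS = 100, RHS = 100 → holds here (LHS = RHS)

Answer: B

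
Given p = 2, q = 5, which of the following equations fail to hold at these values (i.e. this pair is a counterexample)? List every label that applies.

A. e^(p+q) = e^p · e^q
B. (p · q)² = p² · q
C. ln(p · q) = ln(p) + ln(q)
Evaluating each claim at the given values:
A. LHS = e^7 ≈ 1097, RHS = e^7 ≈ 1097 → holds here (LHS = RHS)
B. LHS = 100, RHS = 20 → fails here (LHS ≠ RHS)
C. LHS = ln(10) ≈ 2.303, RHS = ln(2) + ln(5) ≈ 2.303 → holds here (LHS = RHS)

Answer: B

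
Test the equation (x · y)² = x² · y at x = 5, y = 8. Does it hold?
Substituting x = 5, y = 8:

LHS = (5 · 8)² = 1600
RHS = 5² · 8 = 200

LHS ≠ RHS, so the equation does not hold at this point.

Answer: Fails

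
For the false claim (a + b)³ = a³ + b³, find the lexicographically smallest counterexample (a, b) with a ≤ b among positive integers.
(a, b) = (1, 1)

Substituting (1, 1) into the claim:
LHS = (1 + 1)³ = 8
RHS = 1³ + 1³ = 2

Since LHS ≠ RHS, this pair disproves the claim, and no lexicographically smaller pair (a ≤ b, positive integers) does.

For instance (5, 8) is also a counterexample (LHS = 2197, RHS = 637), but it's lexicographically larger.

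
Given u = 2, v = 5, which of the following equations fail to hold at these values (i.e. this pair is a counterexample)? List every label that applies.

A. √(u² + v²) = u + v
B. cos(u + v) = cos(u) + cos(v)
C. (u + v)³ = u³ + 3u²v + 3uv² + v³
Evaluating each claim at the given values:
A. LHS = √(29) ≈ 5.385, RHS = 7 → fails here (LHS ≠ RHS)
B. LHS = cos(7) ≈ 0.7539, RHS = cos(2) + cos(5) ≈ -0.1325 → fails here (LHS ≠ RHS)
C. LHS = 343, RHS = 343 → holds here (LHS = RHS)

Answer: A, B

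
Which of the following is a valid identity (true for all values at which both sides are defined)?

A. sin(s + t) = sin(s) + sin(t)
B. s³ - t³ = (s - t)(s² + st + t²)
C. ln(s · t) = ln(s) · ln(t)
B

A: fails at (4, 4) — LHS = sin(8) ≈ 0.9894, RHS = 2·sin(4) ≈ -1.514.
B: holds — e.g. at (4, 5), both sides equal -61.
C: fails at (3, 7) — LHS = ln(21) ≈ 3.045, RHS = ln(3)·ln(7) ≈ 2.138.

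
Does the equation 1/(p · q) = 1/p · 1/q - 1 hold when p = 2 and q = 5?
Fails

Substituting p = 2, q = 5:

LHS = 1/(2 · 5) = 1/10
RHS = 1/2 · 1/5 - 1 = -9/10

LHS ≠ RHS, so the equation does not hold at this point.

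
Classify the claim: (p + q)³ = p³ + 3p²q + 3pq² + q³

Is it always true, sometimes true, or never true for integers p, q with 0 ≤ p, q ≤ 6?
Always true

The identity holds for every pair in the range. For instance at (p, q) = (4, 1): both sides equal 125.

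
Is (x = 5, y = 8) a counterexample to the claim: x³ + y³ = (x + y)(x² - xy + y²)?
Substituting x = 5, y = 8:
LHS = 5³ + 8³ = 637
RHS = (5 + 8)(5² - 5·8 + 8²) = 637

The sides agree, so this pair does not disprove the claim.

Answer: No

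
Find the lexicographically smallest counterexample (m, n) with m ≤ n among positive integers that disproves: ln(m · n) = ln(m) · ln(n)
At (1, 1): both sides equal 0, so it holds there.

Substituting (1, 2) into the claim:
LHS = ln(1 · 2) = ln(2) ≈ 0.6931
RHS = ln(1) · ln(2) = 0

Since LHS ≠ RHS, this pair disproves the claim, and no lexicographically smaller pair (m ≤ n, positive integers) does.

For instance (5, 8) is also a counterexample (LHS = ln(40) ≈ 3.689, RHS = ln(5)·ln(8) ≈ 3.347), but it's lexicographically larger.

Answer: (m, n) = (1, 2)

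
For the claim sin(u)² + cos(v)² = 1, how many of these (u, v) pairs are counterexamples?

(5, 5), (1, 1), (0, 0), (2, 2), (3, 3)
0

Testing each pair:
(5, 5): LHS = cos(5)² + sin(5)² = 1, RHS = 1 → satisfies claim
(1, 1): LHS = cos(1)² + sin(1)² = 1, RHS = 1 → satisfies claim
(0, 0): LHS = 1, RHS = 1 → satisfies claim
(2, 2): LHS = cos(2)² + sin(2)² = 1, RHS = 1 → satisfies claim
(3, 3): LHS = sin(3)² + cos(3)² = 1, RHS = 1 → satisfies claim

That makes 0 counterexamples.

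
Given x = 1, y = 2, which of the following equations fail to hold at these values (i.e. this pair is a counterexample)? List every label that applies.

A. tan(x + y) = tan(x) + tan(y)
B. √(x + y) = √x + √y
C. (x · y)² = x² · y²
Evaluating each claim at the given values:
A. LHS = tan(3) ≈ -0.1425, RHS = tan(2) + tan(1) ≈ -0.6276 → fails here (LHS ≠ RHS)
B. LHS = √(3) ≈ 1.732, RHS = 1 + √(2) ≈ 2.414 → fails here (LHS ≠ RHS)
C. LHS = 4, RHS = 4 → holds here (LHS = RHS)

Answer: A, B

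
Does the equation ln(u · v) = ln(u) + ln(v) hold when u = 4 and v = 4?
Holds

Substituting u = 4, v = 4:

LHS = ln(4 · 4) = ln(16) ≈ 2.773
RHS = ln(4) + ln(4) = 2·ln(4) ≈ 2.773

LHS = RHS, so the equation holds at this point.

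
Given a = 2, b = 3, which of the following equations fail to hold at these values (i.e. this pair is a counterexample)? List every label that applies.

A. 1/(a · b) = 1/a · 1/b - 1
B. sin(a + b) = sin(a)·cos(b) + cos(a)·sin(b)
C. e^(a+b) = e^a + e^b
A, C

Evaluating each claim at the given values:
A. LHS = 1/6, RHS = -5/6 → fails here (LHS ≠ RHS)
B. LHS = sin(5) ≈ -0.9589, RHS = sin(2)·cos(3) + sin(3)·cos(2) ≈ -0.9589 → holds here (LHS = RHS)
C. LHS = e^5 ≈ 148.4, RHS = e^2 + e^3 ≈ 27.47 → fails here (LHS ≠ RHS)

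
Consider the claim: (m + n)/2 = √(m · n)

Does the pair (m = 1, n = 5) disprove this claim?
Yes

Substituting m = 1, n = 5:
LHS = (1 + 5)/2 = 3
RHS = √(1 · 5) = √(5) ≈ 2.236

Since LHS ≠ RHS, this pair disproves the claim.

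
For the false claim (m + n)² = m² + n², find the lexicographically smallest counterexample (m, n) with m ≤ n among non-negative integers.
(m, n) = (1, 1)

At (0, 4): both sides equal 16, so it holds there.

Substituting (1, 1) into the claim:
LHS = (1 + 1)² = 4
RHS = 1² + 1² = 2

Since LHS ≠ RHS, this pair disproves the claim, and no lexicographically smaller pair (m ≤ n, non-negative integers) does.

For instance (6, 6) is also a counterexample (LHS = 144, RHS = 72), but it's lexicographically larger.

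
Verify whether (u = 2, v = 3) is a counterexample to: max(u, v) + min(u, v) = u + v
No

Substituting u = 2, v = 3:
LHS = max(2, 3) + min(2, 3) = 5
RHS = 2 + 3 = 5

The sides agree, so this pair does not disprove the claim.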